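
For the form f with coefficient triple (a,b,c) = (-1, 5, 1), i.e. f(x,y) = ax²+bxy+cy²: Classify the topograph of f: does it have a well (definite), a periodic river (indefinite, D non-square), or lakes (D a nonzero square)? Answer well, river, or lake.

D = b²−4ac = 5² − 4·(-1)·1 = 29
D > 0 non-square ⇒ indefinite ⇒ periodic river

river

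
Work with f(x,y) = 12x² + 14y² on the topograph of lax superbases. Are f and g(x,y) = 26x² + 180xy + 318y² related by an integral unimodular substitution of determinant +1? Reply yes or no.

D₁ = -672, D₂ = -672
f: reduced (well bottom): (12,0,14) with a≤c, −a<b≤a
g: translate: b→24 (≡180 mod 52), so (26,180,318)→(26,24,12)
g: flip: (26,24,12)→(12,-24,26)
g: translate: b→0 (≡-24 mod 24), so (12,-24,26)→(12,0,14)
g: reduced (well bottom): (12,0,14) with a≤c, −a<b≤a
reduced forms (12, 0, 14) vs (12, 0, 14) ⇒ equivalent

yes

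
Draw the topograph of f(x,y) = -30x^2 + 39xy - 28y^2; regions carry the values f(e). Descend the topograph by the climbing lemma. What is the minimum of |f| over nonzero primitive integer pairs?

translate: b→21 (≡-39 mod 60), so (30,-39,28)→(30,21,19)
flip: (30,21,19)→(19,-21,30)
translate: b→17 (≡-21 mod 38), so (19,-21,30)→(19,17,28)
reduced (well bottom): (19,17,28) with a≤c, −a<b≤a
well minimum |f| = |-19| = 19 (negative-definite)

19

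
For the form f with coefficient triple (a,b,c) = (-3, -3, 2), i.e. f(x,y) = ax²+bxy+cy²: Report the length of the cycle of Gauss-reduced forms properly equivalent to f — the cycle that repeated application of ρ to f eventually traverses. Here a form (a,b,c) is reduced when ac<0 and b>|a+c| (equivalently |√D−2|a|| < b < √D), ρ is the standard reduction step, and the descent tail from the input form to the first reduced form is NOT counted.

D = 33, ⌊√D⌋ = 5
descent: ρ → (2,3,-3)  [lands on river]
river: ρ → (-3,3,2)
river: ρ → (2,5,-1)
river: ρ → (-1,5,2)
ρ-cycle length = 4 (tail of 1 descent step not counted)

4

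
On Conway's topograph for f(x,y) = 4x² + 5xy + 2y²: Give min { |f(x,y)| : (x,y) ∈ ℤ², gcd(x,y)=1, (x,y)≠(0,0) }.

translate: b→-3 (≡5 mod 8), so (4,5,2)→(4,-3,1)
flip: (4,-3,1)→(1,3,4)
translate: b→1 (≡3 mod 2), so (1,3,4)→(1,1,2)
reduced (well bottom): (1,1,2) with a≤c, −a<b≤a
well minimum = a = 1

1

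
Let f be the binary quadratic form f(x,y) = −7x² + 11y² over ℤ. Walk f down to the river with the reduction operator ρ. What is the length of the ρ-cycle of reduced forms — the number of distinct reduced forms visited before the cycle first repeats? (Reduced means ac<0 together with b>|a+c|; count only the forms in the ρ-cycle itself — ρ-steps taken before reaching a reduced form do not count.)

D = 308, ⌊√D⌋ = 17
descent: ρ → (11,0,-7)
descent: ρ → (-7,14,4)  [lands on river]
river: ρ → (4,10,-13)
river: ρ → (-13,16,1)
river: ρ → (1,16,-13)
river: ρ → (-13,10,4)
river: ρ → (4,14,-7)
ρ-cycle length = 6 (tail of 2 descent steps not counted)

6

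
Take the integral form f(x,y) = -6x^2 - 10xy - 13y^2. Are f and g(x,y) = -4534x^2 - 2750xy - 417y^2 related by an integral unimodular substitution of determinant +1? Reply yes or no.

D₁ = -212, D₂ = -212
f is negative-definite; reduce −f:
−f: translate: b→-2 (≡10 mod 12), so (6,10,13)→(6,-2,9)
−f: reduced (well bottom): (6,-2,9) with a≤c, −a<b≤a
flip sign back: reduced form of f is (-6,2,-9)
g is negative-definite; reduce −g:
−g: flip: (4534,2750,417)→(417,-2750,4534)
−g: translate: b→-248 (≡-2750 mod 834), so (417,-2750,4534)→(417,-248,37)
−g: flip: (417,-248,37)→(37,248,417)
−g: translate: b→26 (≡248 mod 74), so (37,248,417)→(37,26,6)
−g: flip: (37,26,6)→(6,-26,37)
−g: translate: b→-2 (≡-26 mod 12), so (6,-26,37)→(6,-2,9)
−g: reduced (well bottom): (6,-2,9) with a≤c, −a<b≤a
flip sign back: reduced form of g is (-6,2,-9)
reduced forms (-6, 2, -9) vs (-6, 2, -9) ⇒ equivalent

yes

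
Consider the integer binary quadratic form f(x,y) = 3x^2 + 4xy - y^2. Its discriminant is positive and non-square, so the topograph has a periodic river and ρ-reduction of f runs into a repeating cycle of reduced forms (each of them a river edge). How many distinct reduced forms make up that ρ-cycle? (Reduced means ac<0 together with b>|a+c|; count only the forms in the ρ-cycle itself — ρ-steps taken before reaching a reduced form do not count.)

D = 28, ⌊√D⌋ = 5
river: ρ → (-1,4,3)
river: ρ → (3,2,-2)
river: ρ → (-2,2,3)
river: ρ → (3,4,-1)
ρ-cycle length = 4 (tail of 0 descent steps not counted)

4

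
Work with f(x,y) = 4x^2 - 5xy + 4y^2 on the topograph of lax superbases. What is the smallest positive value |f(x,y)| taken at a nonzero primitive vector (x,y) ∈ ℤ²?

translate: b→3 (≡-5 mod 8), so (4,-5,4)→(4,3,3)
flip: (4,3,3)→(3,-3,4)
translate: b→3 (≡-3 mod 6), so (3,-3,4)→(3,3,4)
reduced (well bottom): (3,3,4) with a≤c, −a<b≤a
well minimum = a = 3

3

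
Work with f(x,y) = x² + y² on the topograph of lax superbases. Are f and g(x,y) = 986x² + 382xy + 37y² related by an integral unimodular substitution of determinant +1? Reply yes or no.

D₁ = -4, D₂ = -4
f: reduced (well bottom): (1,0,1) with a≤c, −a<b≤a
g: flip: (986,382,37)→(37,-382,986)
g: translate: b→-12 (≡-382 mod 74), so (37,-382,986)→(37,-12,1)
g: flip: (37,-12,1)→(1,12,37)
g: translate: b→0 (≡12 mod 2), so (1,12,37)→(1,0,1)
g: reduced (well bottom): (1,0,1) with a≤c, −a<b≤a
reduced forms (1, 0, 1) vs (1, 0, 1) ⇒ equivalent

yes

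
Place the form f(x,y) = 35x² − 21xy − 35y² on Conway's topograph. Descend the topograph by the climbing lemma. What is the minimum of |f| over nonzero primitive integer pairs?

descent: ρ → (-35,21,35)  [lands on river]
river: ρ → (35,49,-21)
river: ρ → (-21,35,49)
river: ρ → (49,63,-7)
river: ρ → (-7,63,49)
river: ρ → (49,35,-21)
river: ρ → (-21,49,35)
river: ρ → (35,21,-35)
river: ρ → (-35,49,21)
river: ρ → (21,35,-49)
river: ρ → (-49,63,7)
river: ρ → (7,63,-49)
river: ρ → (-49,35,21)
river: ρ → (21,49,-35)
closes: descent 1, river 14
min |a| on river = 7

7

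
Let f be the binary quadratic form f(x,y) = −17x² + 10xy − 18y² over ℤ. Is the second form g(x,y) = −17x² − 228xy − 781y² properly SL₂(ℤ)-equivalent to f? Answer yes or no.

D₁ = -1124, D₂ = -1124
f is negative-definite; reduce −f:
−f: reduced (well bottom): (17,-10,18) with a≤c, −a<b≤a
flip sign back: reduced form of f is (-17,10,-18)
g is negative-definite; reduce −g:
−g: translate: b→-10 (≡228 mod 34), so (17,228,781)→(17,-10,18)
−g: reduced (well bottom): (17,-10,18) with a≤c, −a<b≤a
flip sign back: reduced form of g is (-17,10,-18)
reduced forms (-17, 10, -18) vs (-17, 10, -18) ⇒ equivalent

yes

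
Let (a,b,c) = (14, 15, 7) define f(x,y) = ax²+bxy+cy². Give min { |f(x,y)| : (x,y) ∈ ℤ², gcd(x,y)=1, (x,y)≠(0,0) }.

translate: b→-13 (≡15 mod 28), so (14,15,7)→(14,-13,6)
flip: (14,-13,6)→(6,13,14)
translate: b→1 (≡13 mod 12), so (6,13,14)→(6,1,7)
reduced (well bottom): (6,1,7) with a≤c, −a<b≤a
well minimum = a = 6

6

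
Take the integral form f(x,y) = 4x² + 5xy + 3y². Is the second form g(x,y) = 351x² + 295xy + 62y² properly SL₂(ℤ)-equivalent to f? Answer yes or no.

D₁ = -23, D₂ = -23
f: translate: b→-3 (≡5 mod 8), so (4,5,3)→(4,-3,2)
f: flip: (4,-3,2)→(2,3,4)
f: translate: b→-1 (≡3 mod 4), so (2,3,4)→(2,-1,3)
f: reduced (well bottom): (2,-1,3) with a≤c, −a<b≤a
g: flip: (351,295,62)→(62,-295,351)
g: translate: b→-47 (≡-295 mod 124), so (62,-295,351)→(62,-47,9)
g: flip: (62,-47,9)→(9,47,62)
g: translate: b→-7 (≡47 mod 18), so (9,47,62)→(9,-7,2)
g: flip: (9,-7,2)→(2,7,9)
g: translate: b→-1 (≡7 mod 4), so (2,7,9)→(2,-1,3)
g: reduced (well bottom): (2,-1,3) with a≤c, −a<b≤a
reduced forms (2, -1, 3) vs (2, -1, 3) ⇒ equivalent

yes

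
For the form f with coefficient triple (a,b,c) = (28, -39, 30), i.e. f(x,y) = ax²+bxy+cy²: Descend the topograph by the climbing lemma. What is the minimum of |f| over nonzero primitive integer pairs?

translate: b→17 (≡-39 mod 56), so (28,-39,30)→(28,17,19)
flip: (28,17,19)→(19,-17,28)
reduced (well bottom): (19,-17,28) with a≤c, −a<b≤a
well minimum = a = 19

19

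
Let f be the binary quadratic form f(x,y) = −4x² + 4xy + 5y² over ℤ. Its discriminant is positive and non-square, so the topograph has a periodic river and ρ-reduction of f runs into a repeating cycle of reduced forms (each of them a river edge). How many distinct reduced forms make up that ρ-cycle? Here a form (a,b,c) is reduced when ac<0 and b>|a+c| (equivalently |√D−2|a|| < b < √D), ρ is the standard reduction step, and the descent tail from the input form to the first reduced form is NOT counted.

D = 96, ⌊√D⌋ = 9
river: ρ → (5,6,-3)
river: ρ → (-3,6,5)
river: ρ → (5,4,-4)
river: ρ → (-4,4,5)
ρ-cycle length = 4 (tail of 0 descent steps not counted)

4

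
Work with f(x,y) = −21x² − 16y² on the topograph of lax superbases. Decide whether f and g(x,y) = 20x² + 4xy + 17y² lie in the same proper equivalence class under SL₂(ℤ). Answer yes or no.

D₁ = -1344, D₂ = -1344
f is negative-definite; reduce −f:
−f: flip: (21,0,16)→(16,0,21)
−f: reduced (well bottom): (16,0,21) with a≤c, −a<b≤a
flip sign back: reduced form of f is (-16,0,-21)
g: flip: (20,4,17)→(17,-4,20)
g: reduced (well bottom): (17,-4,20) with a≤c, −a<b≤a
reduced forms (-16, 0, -21) vs (17, -4, 20) ⇒ inequivalent

no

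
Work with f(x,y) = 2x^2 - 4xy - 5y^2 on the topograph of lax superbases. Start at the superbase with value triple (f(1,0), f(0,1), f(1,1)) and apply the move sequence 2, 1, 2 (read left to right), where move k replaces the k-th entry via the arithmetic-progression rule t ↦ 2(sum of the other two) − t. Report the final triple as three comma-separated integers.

start (2,-5,-7) = (f(1,0),f(0,1),f(1,1))
replace slot 2: 2·(2+(-7)) − (-5) = -5 → (2,-5,-7)
replace slot 1: 2·((-5)+(-7)) − 2 = -26 → (-26,-5,-7)
replace slot 2: 2·((-26)+(-7)) − (-5) = -61 → (-26,-61,-7)

-26,-61,-7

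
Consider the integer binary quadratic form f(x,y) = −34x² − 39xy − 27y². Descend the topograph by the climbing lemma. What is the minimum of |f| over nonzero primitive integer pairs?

translate: b→-29 (≡39 mod 68), so (34,39,27)→(34,-29,22)
flip: (34,-29,22)→(22,29,34)
translate: b→-15 (≡29 mod 44), so (22,29,34)→(22,-15,27)
reduced (well bottom): (22,-15,27) with a≤c, −a<b≤a
well minimum |f| = |-22| = 22 (negative-definite)

22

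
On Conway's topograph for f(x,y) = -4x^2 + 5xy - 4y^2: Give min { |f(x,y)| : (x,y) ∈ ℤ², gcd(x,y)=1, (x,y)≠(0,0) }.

translate: b→3 (≡-5 mod 8), so (4,-5,4)→(4,3,3)
flip: (4,3,3)→(3,-3,4)
translate: b→3 (≡-3 mod 6), so (3,-3,4)→(3,3,4)
reduced (well bottom): (3,3,4) with a≤c, −a<b≤a
well minimum |f| = |-3| = 3 (negative-definite)

3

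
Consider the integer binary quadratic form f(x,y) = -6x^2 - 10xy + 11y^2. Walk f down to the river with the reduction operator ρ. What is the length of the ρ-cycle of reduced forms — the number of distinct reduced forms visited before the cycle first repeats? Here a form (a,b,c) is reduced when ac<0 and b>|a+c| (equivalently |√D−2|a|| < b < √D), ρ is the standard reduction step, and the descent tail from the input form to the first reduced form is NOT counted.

D = 364, ⌊√D⌋ = 19
descent: ρ → (11,10,-6)  [lands on river]
river: ρ → (-6,14,7)
river: ρ → (7,14,-6)
river: ρ → (-6,10,11)
river: ρ → (11,12,-5)
river: ρ → (-5,18,2)
river: ρ → (2,18,-5)
river: ρ → (-5,12,11)
ρ-cycle length = 8 (tail of 1 descent step not counted)

8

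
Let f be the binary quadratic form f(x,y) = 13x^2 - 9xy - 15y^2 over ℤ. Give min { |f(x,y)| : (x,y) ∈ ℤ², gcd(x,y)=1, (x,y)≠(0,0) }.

descent: ρ → (-15,9,13)  [lands on river]
river: ρ → (13,17,-11)
river: ρ → (-11,27,3)
river: ρ → (3,27,-11)
river: ρ → (-11,17,13)
river: ρ → (13,9,-15)
river: ρ → (-15,21,7)
river: ρ → (7,21,-15)
closes: descent 1, river 8
min |a| on river = 3

3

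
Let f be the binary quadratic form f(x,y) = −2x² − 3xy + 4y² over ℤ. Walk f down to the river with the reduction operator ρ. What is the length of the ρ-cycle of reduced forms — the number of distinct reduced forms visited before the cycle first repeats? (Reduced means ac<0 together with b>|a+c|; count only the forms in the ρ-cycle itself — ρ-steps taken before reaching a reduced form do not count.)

D = 41, ⌊√D⌋ = 6
descent: ρ → (4,3,-2)  [lands on river]
river: ρ → (-2,5,2)
river: ρ → (2,3,-4)
river: ρ → (-4,5,1)
river: ρ → (1,5,-4)
river: ρ → (-4,3,2)
river: ρ → (2,5,-2)
river: ρ → (-2,3,4)
river: ρ → (4,5,-1)
river: ρ → (-1,5,4)
ρ-cycle length = 10 (tail of 1 descent step not counted)

10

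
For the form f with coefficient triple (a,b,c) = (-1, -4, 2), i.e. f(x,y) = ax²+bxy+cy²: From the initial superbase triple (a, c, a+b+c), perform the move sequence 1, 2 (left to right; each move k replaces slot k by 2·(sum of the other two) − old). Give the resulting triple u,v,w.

start (-1,2,-3) = (f(1,0),f(0,1),f(1,1))
replace slot 1: 2·(2+(-3)) − (-1) = -1 → (-1,2,-3)
replace slot 2: 2·((-1)+(-3)) − 2 = -10 → (-1,-10,-3)

-1,-10,-3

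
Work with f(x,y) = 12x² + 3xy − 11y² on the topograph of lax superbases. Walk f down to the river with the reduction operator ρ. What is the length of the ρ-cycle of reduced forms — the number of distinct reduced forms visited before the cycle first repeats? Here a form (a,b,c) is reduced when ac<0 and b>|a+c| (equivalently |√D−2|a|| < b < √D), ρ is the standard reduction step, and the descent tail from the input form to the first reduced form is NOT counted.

D = 537, ⌊√D⌋ = 23
river: ρ → (-11,19,4)
river: ρ → (4,21,-6)
river: ρ → (-6,15,13)
river: ρ → (13,11,-8)
river: ρ → (-8,21,3)
river: ρ → (3,21,-8)
river: ρ → (-8,11,13)
river: ρ → (13,15,-6)
river: ρ → (-6,21,4)
river: ρ → (4,19,-11)
river: ρ → (-11,3,12)
river: ρ → (12,21,-2)
river: ρ → (-2,23,1)
river: ρ → (1,23,-2)
river: ρ → (-2,21,12)
river: ρ → (12,3,-11)
ρ-cycle length = 16 (tail of 0 descent steps not counted)

16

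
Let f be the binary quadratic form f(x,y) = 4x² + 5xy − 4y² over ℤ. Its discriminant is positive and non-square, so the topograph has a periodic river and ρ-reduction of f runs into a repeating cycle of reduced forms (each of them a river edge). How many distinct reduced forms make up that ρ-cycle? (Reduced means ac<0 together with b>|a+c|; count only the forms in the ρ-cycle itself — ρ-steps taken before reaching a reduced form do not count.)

D = 89, ⌊√D⌋ = 9
river: ρ → (-4,3,5)
river: ρ → (5,7,-2)
river: ρ → (-2,9,1)
river: ρ → (1,9,-2)
river: ρ → (-2,7,5)
river: ρ → (5,3,-4)
river: ρ → (-4,5,4)
river: ρ → (4,3,-5)
river: ρ → (-5,7,2)
river: ρ → (2,9,-1)
river: ρ → (-1,9,2)
river: ρ → (2,7,-5)
river: ρ → (-5,3,4)
river: ρ → (4,5,-4)
ρ-cycle length = 14 (tail of 0 descent steps not counted)

14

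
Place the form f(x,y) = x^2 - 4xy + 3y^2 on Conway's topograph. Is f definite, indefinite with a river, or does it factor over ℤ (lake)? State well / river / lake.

D = b²−4ac = (-4)² − 4·1·3 = 4
D = 2² is a perfect square ⇒ form factors over ℤ ⇒ lakes

lake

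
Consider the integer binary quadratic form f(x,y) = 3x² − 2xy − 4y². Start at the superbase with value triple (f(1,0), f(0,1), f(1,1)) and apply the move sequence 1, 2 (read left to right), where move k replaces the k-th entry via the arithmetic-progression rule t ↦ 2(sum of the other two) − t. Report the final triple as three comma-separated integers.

start (3,-4,-3) = (f(1,0),f(0,1),f(1,1))
replace slot 1: 2·((-4)+(-3)) − 3 = -17 → (-17,-4,-3)
replace slot 2: 2·((-17)+(-3)) − (-4) = -36 → (-17,-36,-3)

-17,-36,-3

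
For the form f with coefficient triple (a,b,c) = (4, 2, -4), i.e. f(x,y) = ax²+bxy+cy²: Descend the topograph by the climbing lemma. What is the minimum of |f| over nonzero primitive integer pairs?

river: ρ → (-4,6,2)
river: ρ → (2,6,-4)
river: ρ → (-4,2,4)
river: ρ → (4,6,-2)
river: ρ → (-2,6,4)
river: ρ → (4,2,-4)
closes: descent 0, river 6
min |a| on river = 2

2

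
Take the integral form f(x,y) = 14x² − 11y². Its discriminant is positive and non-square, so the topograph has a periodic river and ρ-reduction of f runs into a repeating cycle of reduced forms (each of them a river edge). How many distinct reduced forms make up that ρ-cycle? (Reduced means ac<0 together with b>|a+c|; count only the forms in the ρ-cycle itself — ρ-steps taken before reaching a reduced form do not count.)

D = 616, ⌊√D⌋ = 24
descent: ρ → (-11,22,3)  [lands on river]
river: ρ → (3,20,-18)
river: ρ → (-18,16,5)
river: ρ → (5,24,-2)
river: ρ → (-2,24,5)
river: ρ → (5,16,-18)
river: ρ → (-18,20,3)
river: ρ → (3,22,-11)
ρ-cycle length = 8 (tail of 1 descent step not counted)

8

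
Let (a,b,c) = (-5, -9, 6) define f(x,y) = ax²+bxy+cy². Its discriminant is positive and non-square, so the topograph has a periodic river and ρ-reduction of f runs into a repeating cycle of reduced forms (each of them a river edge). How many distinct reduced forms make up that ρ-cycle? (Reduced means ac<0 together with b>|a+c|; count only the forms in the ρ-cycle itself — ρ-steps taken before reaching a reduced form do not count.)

D = 201, ⌊√D⌋ = 14
descent: ρ → (6,9,-5)  [lands on river]
river: ρ → (-5,11,4)
river: ρ → (4,13,-2)
river: ρ → (-2,11,10)
river: ρ → (10,9,-3)
river: ρ → (-3,9,10)
river: ρ → (10,11,-2)
river: ρ → (-2,13,4)
river: ρ → (4,11,-5)
river: ρ → (-5,9,6)
river: ρ → (6,3,-8)
river: ρ → (-8,13,1)
river: ρ → (1,13,-8)
river: ρ → (-8,3,6)
ρ-cycle length = 14 (tail of 1 descent step not counted)

14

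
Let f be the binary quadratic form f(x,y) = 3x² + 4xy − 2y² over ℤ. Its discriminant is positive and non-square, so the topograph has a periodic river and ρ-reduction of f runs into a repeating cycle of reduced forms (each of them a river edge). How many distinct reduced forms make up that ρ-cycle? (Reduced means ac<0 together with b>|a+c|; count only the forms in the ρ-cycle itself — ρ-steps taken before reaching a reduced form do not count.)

D = 40, ⌊√D⌋ = 6
river: ρ → (-2,4,3)
river: ρ → (3,2,-3)
river: ρ → (-3,4,2)
river: ρ → (2,4,-3)
river: ρ → (-3,2,3)
river: ρ → (3,4,-2)
ρ-cycle length = 6 (tail of 0 descent steps not counted)

6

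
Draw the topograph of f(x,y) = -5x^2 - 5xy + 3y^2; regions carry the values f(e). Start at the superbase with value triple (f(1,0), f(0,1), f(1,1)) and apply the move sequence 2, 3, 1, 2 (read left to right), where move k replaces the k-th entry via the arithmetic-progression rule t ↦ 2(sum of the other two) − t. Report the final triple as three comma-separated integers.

start (-5,3,-7) = (f(1,0),f(0,1),f(1,1))
replace slot 2: 2·((-5)+(-7)) − 3 = -27 → (-5,-27,-7)
replace slot 3: 2·((-5)+(-27)) − (-7) = -57 → (-5,-27,-57)
replace slot 1: 2·((-27)+(-57)) − (-5) = -163 → (-163,-27,-57)
replace slot 2: 2·((-163)+(-57)) − (-27) = -413 → (-163,-413,-57)

-163,-413,-57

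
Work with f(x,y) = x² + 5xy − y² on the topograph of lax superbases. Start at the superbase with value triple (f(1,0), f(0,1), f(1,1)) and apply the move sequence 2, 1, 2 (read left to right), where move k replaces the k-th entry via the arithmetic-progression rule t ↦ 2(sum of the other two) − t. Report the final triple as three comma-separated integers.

start (1,-1,5) = (f(1,0),f(0,1),f(1,1))
replace slot 2: 2·(1+5) − (-1) = 13 → (1,13,5)
replace slot 1: 2·(13+5) − 1 = 35 → (35,13,5)
replace slot 2: 2·(35+5) − 13 = 67 → (35,67,5)

35,67,5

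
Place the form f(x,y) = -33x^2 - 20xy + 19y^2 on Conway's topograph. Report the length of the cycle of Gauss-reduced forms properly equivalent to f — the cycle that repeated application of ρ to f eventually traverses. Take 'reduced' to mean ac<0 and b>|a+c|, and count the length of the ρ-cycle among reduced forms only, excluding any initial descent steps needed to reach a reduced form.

D = 2908, ⌊√D⌋ = 53
descent: ρ → (19,20,-33)  [lands on river]
river: ρ → (-33,46,6)
river: ρ → (6,50,-17)
river: ρ → (-17,52,3)
river: ρ → (3,50,-34)
river: ρ → (-34,18,19)
ρ-cycle length = 6 (tail of 1 descent step not counted)

6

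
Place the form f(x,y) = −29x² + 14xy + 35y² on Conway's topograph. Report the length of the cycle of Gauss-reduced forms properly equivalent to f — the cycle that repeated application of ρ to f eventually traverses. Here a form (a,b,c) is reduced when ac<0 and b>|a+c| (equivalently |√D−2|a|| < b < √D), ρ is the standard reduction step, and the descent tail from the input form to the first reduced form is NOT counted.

D = 4256, ⌊√D⌋ = 65
river: ρ → (35,56,-8)
river: ρ → (-8,56,35)
river: ρ → (35,14,-29)
river: ρ → (-29,44,20)
river: ρ → (20,36,-37)
river: ρ → (-37,38,19)
river: ρ → (19,38,-37)
river: ρ → (-37,36,20)
river: ρ → (20,44,-29)
river: ρ → (-29,14,35)
ρ-cycle length = 10 (tail of 0 descent steps not counted)

10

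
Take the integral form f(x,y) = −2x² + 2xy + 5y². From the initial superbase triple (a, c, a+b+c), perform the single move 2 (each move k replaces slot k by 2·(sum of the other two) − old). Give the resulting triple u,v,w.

start (-2,5,5) = (f(1,0),f(0,1),f(1,1))
replace slot 2: 2·((-2)+5) − 5 = 1 → (-2,1,5)

-2,1,5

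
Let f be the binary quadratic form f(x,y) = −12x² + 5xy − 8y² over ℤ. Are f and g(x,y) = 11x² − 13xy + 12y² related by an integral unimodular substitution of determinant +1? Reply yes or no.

D₁ = -359, D₂ = -359
f is negative-definite; reduce −f:
−f: flip: (12,-5,8)→(8,5,12)
−f: reduced (well bottom): (8,5,12) with a≤c, −a<b≤a
flip sign back: reduced form of f is (-8,-5,-12)
g: translate: b→9 (≡-13 mod 22), so (11,-13,12)→(11,9,10)
g: flip: (11,9,10)→(10,-9,11)
g: reduced (well bottom): (10,-9,11) with a≤c, −a<b≤a
reduced forms (-8, -5, -12) vs (10, -9, 11) ⇒ inequivalent

no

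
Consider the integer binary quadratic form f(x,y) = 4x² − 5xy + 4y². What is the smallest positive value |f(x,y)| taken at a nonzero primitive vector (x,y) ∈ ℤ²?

translate: b→3 (≡-5 mod 8), so (4,-5,4)→(4,3,3)
flip: (4,3,3)→(3,-3,4)
translate: b→3 (≡-3 mod 6), so (3,-3,4)→(3,3,4)
reduced (well bottom): (3,3,4) with a≤c, −a<b≤a
well minimum = a = 3

3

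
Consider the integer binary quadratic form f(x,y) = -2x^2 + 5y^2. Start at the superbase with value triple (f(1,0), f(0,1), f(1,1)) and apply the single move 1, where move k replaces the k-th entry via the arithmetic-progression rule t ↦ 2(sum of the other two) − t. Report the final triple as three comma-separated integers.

start (-2,5,3) = (f(1,0),f(0,1),f(1,1))
replace slot 1: 2·(5+3) − (-2) = 18 → (18,5,3)

18,5,3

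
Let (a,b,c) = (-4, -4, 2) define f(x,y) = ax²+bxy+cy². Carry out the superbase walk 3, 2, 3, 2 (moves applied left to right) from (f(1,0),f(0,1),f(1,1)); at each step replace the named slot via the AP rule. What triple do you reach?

start (-4,2,-6) = (f(1,0),f(0,1),f(1,1))
replace slot 3: 2·((-4)+2) − (-6) = 2 → (-4,2,2)
replace slot 2: 2·((-4)+2) − 2 = -6 → (-4,-6,2)
replace slot 3: 2·((-4)+(-6)) − 2 = -22 → (-4,-6,-22)
replace slot 2: 2·((-4)+(-22)) − (-6) = -46 → (-4,-46,-22)

-4,-46,-22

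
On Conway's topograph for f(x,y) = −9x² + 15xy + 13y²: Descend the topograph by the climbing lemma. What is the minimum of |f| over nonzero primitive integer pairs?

river: ρ → (13,11,-11)
river: ρ → (-11,11,13)
river: ρ → (13,15,-9)
river: ρ → (-9,21,7)
river: ρ → (7,21,-9)
river: ρ → (-9,15,13)
closes: descent 0, river 6
min |a| on river = 7

7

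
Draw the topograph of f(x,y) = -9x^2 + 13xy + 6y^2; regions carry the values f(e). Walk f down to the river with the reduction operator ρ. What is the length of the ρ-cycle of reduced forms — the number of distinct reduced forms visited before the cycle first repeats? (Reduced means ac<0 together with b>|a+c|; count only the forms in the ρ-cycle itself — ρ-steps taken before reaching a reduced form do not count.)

D = 385, ⌊√D⌋ = 19
river: ρ → (6,11,-11)
river: ρ → (-11,11,6)
river: ρ → (6,13,-9)
river: ρ → (-9,5,10)
river: ρ → (10,15,-4)
river: ρ → (-4,17,6)
river: ρ → (6,19,-1)
river: ρ → (-1,19,6)
river: ρ → (6,17,-4)
river: ρ → (-4,15,10)
river: ρ → (10,5,-9)
river: ρ → (-9,13,6)
ρ-cycle length = 12 (tail of 0 descent steps not counted)

12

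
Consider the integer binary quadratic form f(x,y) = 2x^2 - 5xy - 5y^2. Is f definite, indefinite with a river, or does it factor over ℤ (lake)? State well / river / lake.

D = b²−4ac = (-5)² − 4·2·(-5) = 65
D > 0 non-square ⇒ indefinite ⇒ periodic river

river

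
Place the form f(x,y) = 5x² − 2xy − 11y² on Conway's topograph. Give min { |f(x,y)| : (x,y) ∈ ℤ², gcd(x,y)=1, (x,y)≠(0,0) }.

descent: ρ → (-11,2,5)
descent: ρ → (5,8,-8)  [lands on river]
river: ρ → (-8,8,5)
river: ρ → (5,12,-4)
river: ρ → (-4,12,5)
closes: descent 2, river 4
min |a| on river = 4

4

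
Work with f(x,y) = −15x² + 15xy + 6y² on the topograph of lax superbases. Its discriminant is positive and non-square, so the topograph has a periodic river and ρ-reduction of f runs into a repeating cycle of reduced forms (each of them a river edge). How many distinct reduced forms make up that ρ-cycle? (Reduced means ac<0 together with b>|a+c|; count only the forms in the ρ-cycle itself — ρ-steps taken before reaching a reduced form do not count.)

D = 585, ⌊√D⌋ = 24
river: ρ → (6,21,-6)
river: ρ → (-6,15,15)
river: ρ → (15,15,-6)
river: ρ → (-6,21,6)
river: ρ → (6,15,-15)
river: ρ → (-15,15,6)
ρ-cycle length = 6 (tail of 0 descent steps not counted)

6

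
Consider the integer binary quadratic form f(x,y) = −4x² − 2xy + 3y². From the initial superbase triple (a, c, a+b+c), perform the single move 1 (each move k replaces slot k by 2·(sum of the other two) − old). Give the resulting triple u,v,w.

start (-4,3,-3) = (f(1,0),f(0,1),f(1,1))
replace slot 1: 2·(3+(-3)) − (-4) = 4 → (4,3,-3)

4,3,-3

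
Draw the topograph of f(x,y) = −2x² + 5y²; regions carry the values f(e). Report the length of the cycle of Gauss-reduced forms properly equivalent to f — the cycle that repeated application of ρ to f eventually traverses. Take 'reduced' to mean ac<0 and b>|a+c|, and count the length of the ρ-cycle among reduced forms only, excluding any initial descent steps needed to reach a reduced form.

D = 40, ⌊√D⌋ = 6
descent: ρ → (5,0,-2)
descent: ρ → (-2,4,3)  [lands on river]
river: ρ → (3,2,-3)
river: ρ → (-3,4,2)
river: ρ → (2,4,-3)
river: ρ → (-3,2,3)
river: ρ → (3,4,-2)
ρ-cycle length = 6 (tail of 2 descent steps not counted)

6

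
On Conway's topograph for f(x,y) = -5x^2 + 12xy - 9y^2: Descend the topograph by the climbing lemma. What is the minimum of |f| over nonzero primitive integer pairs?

translate: b→-2 (≡-12 mod 10), so (5,-12,9)→(5,-2,2)
flip: (5,-2,2)→(2,2,5)
reduced (well bottom): (2,2,5) with a≤c, −a<b≤a
well minimum |f| = |-2| = 2 (negative-definite)

2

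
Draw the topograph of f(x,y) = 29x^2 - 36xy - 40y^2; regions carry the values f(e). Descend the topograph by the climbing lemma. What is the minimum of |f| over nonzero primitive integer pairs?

descent: ρ → (-40,36,29)  [lands on river]
river: ρ → (29,22,-47)
river: ρ → (-47,72,4)
river: ρ → (4,72,-47)
river: ρ → (-47,22,29)
river: ρ → (29,36,-40)
river: ρ → (-40,44,25)
river: ρ → (25,56,-28)
river: ρ → (-28,56,25)
river: ρ → (25,44,-40)
closes: descent 1, river 10
min |a| on river = 4

4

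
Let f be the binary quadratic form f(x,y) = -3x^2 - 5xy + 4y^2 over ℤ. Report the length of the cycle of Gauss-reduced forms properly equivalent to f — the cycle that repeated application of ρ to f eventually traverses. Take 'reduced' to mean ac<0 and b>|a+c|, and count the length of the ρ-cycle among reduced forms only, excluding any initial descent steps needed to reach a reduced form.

D = 73, ⌊√D⌋ = 8
descent: ρ → (4,5,-3)  [lands on river]
river: ρ → (-3,7,2)
river: ρ → (2,5,-6)
river: ρ → (-6,7,1)
river: ρ → (1,7,-6)
river: ρ → (-6,5,2)
river: ρ → (2,7,-3)
river: ρ → (-3,5,4)
river: ρ → (4,3,-4)
river: ρ → (-4,5,3)
river: ρ → (3,7,-2)
river: ρ → (-2,5,6)
river: ρ → (6,7,-1)
river: ρ → (-1,7,6)
river: ρ → (6,5,-2)
river: ρ → (-2,7,3)
river: ρ → (3,5,-4)
river: ρ → (-4,3,4)
ρ-cycle length = 18 (tail of 1 descent step not counted)

18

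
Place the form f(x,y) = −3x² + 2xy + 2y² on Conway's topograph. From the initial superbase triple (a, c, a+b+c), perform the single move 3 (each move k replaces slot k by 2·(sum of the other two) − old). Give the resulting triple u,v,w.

start (-3,2,1) = (f(1,0),f(0,1),f(1,1))
replace slot 3: 2·((-3)+2) − 1 = -3 → (-3,2,-3)

-3,2,-3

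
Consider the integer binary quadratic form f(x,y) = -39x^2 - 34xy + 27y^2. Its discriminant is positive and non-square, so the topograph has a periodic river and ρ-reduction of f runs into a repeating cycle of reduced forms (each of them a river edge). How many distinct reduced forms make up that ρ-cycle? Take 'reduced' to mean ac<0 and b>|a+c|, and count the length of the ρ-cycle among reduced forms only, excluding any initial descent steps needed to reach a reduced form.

D = 5368, ⌊√D⌋ = 73
descent: ρ → (27,34,-39)  [lands on river]
river: ρ → (-39,44,22)
river: ρ → (22,44,-39)
river: ρ → (-39,34,27)
river: ρ → (27,20,-46)
river: ρ → (-46,72,1)
river: ρ → (1,72,-46)
river: ρ → (-46,20,27)
ρ-cycle length = 8 (tail of 1 descent step not counted)

8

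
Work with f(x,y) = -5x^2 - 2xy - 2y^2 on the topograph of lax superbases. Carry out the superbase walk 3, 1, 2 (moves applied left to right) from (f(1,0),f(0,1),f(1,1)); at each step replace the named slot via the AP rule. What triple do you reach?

start (-5,-2,-9) = (f(1,0),f(0,1),f(1,1))
replace slot 3: 2·((-5)+(-2)) − (-9) = -5 → (-5,-2,-5)
replace slot 1: 2·((-2)+(-5)) − (-5) = -9 → (-9,-2,-5)
replace slot 2: 2·((-9)+(-5)) − (-2) = -26 → (-9,-26,-5)

-9,-26,-5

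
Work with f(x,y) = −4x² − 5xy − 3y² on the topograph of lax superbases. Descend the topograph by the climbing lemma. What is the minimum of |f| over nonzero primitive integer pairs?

translate: b→-3 (≡5 mod 8), so (4,5,3)→(4,-3,2)
flip: (4,-3,2)→(2,3,4)
translate: b→-1 (≡3 mod 4), so (2,3,4)→(2,-1,3)
reduced (well bottom): (2,-1,3) with a≤c, −a<b≤a
well minimum |f| = |-2| = 2 (negative-definite)

2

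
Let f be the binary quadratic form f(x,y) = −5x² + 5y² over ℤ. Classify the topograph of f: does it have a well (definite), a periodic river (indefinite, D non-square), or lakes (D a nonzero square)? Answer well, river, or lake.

D = b²−4ac = 0² − 4·(-5)·5 = 100
D = 10² is a perfect square ⇒ form factors over ℤ ⇒ lakes

lake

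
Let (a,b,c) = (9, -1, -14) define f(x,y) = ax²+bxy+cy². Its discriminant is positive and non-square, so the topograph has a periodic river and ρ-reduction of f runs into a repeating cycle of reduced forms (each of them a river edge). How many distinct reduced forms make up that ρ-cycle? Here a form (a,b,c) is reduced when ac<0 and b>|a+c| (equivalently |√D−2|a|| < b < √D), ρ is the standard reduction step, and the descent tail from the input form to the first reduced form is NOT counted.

D = 505, ⌊√D⌋ = 22
descent: ρ → (-14,1,9)
descent: ρ → (9,17,-6)  [lands on river]
river: ρ → (-6,19,6)
river: ρ → (6,17,-9)
river: ρ → (-9,19,4)
river: ρ → (4,21,-4)
river: ρ → (-4,19,9)
ρ-cycle length = 6 (tail of 2 descent steps not counted)

6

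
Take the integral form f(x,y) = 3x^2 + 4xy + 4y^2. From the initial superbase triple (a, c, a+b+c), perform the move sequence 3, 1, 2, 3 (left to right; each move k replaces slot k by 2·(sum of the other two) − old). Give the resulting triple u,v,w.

start (3,4,11) = (f(1,0),f(0,1),f(1,1))
replace slot 3: 2·(3+4) − 11 = 3 → (3,4,3)
replace slot 1: 2·(4+3) − 3 = 11 → (11,4,3)
replace slot 2: 2·(11+3) − 4 = 24 → (11,24,3)
replace slot 3: 2·(11+24) − 3 = 67 → (11,24,67)

11,24,67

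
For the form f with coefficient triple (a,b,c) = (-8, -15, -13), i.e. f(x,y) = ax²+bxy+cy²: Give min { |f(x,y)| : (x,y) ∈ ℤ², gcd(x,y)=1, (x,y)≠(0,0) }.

translate: b→-1 (≡15 mod 16), so (8,15,13)→(8,-1,6)
flip: (8,-1,6)→(6,1,8)
reduced (well bottom): (6,1,8) with a≤c, −a<b≤a
well minimum |f| = |-6| = 6 (negative-definite)

6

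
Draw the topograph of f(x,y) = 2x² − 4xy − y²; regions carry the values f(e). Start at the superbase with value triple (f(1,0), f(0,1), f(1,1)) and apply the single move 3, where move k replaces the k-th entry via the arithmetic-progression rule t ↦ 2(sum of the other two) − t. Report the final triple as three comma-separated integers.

start (2,-1,-3) = (f(1,0),f(0,1),f(1,1))
replace slot 3: 2·(2+(-1)) − (-3) = 5 → (2,-1,5)

2,-1,5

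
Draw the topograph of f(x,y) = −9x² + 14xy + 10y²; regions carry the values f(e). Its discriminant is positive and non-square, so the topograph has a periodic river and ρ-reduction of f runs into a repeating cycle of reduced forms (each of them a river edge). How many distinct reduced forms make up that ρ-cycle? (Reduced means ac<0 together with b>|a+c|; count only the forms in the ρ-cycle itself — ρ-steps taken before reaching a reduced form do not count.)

D = 556, ⌊√D⌋ = 23
river: ρ → (10,6,-13)
river: ρ → (-13,20,3)
river: ρ → (3,22,-6)
river: ρ → (-6,14,15)
river: ρ → (15,16,-5)
river: ρ → (-5,14,18)
river: ρ → (18,22,-1)
river: ρ → (-1,22,18)
river: ρ → (18,14,-5)
river: ρ → (-5,16,15)
river: ρ → (15,14,-6)
river: ρ → (-6,22,3)
river: ρ → (3,20,-13)
river: ρ → (-13,6,10)
river: ρ → (10,14,-9)
river: ρ → (-9,22,2)
river: ρ → (2,22,-9)
river: ρ → (-9,14,10)
ρ-cycle length = 18 (tail of 0 descent steps not counted)

18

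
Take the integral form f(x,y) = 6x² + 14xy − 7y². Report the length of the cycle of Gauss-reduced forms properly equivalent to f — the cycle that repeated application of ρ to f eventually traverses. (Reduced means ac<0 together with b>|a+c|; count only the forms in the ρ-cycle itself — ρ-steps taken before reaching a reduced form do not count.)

D = 364, ⌊√D⌋ = 19
river: ρ → (-7,14,6)
river: ρ → (6,10,-11)
river: ρ → (-11,12,5)
river: ρ → (5,18,-2)
river: ρ → (-2,18,5)
river: ρ → (5,12,-11)
river: ρ → (-11,10,6)
river: ρ → (6,14,-7)
ρ-cycle length = 8 (tail of 0 descent steps not counted)

8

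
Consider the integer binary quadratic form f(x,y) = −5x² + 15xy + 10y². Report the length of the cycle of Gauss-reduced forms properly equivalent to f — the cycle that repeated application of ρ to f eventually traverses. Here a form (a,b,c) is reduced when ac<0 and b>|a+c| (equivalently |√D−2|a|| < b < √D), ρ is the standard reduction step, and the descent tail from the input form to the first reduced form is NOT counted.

D = 425, ⌊√D⌋ = 20
river: ρ → (10,5,-10)
river: ρ → (-10,15,5)
river: ρ → (5,15,-10)
river: ρ → (-10,5,10)
river: ρ → (10,15,-5)
river: ρ → (-5,15,10)
ρ-cycle length = 6 (tail of 0 descent steps not counted)

6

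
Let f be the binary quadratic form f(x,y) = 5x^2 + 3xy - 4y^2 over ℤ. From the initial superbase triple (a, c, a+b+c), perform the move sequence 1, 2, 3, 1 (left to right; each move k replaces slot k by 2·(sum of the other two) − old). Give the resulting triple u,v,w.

start (5,-4,4) = (f(1,0),f(0,1),f(1,1))
replace slot 1: 2·((-4)+4) − 5 = -5 → (-5,-4,4)
replace slot 2: 2·((-5)+4) − (-4) = 2 → (-5,2,4)
replace slot 3: 2·((-5)+2) − 4 = -10 → (-5,2,-10)
replace slot 1: 2·(2+(-10)) − (-5) = -11 → (-11,2,-10)

-11,2,-10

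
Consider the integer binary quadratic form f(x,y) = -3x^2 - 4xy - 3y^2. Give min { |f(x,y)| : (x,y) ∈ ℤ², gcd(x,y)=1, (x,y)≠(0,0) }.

translate: b→-2 (≡4 mod 6), so (3,4,3)→(3,-2,2)
flip: (3,-2,2)→(2,2,3)
reduced (well bottom): (2,2,3) with a≤c, −a<b≤a
well minimum |f| = |-2| = 2 (negative-definite)

2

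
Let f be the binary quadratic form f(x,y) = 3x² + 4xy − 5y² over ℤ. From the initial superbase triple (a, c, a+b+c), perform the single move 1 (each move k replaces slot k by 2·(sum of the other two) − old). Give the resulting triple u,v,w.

start (3,-5,2) = (f(1,0),f(0,1),f(1,1))
replace slot 1: 2·((-5)+2) − 3 = -9 → (-9,-5,2)

-9,-5,2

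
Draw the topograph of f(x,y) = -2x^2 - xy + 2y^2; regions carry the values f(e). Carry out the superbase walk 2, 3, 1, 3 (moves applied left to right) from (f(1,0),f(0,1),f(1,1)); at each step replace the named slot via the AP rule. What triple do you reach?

start (-2,2,-1) = (f(1,0),f(0,1),f(1,1))
replace slot 2: 2·((-2)+(-1)) − 2 = -8 → (-2,-8,-1)
replace slot 3: 2·((-2)+(-8)) − (-1) = -19 → (-2,-8,-19)
replace slot 1: 2·((-8)+(-19)) − (-2) = -52 → (-52,-8,-19)
replace slot 3: 2·((-52)+(-8)) − (-19) = -101 → (-52,-8,-101)

-52,-8,-101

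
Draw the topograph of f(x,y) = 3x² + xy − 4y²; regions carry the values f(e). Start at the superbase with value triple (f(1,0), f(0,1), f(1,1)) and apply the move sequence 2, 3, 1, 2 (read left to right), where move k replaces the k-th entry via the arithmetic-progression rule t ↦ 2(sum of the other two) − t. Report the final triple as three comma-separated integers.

start (3,-4,0) = (f(1,0),f(0,1),f(1,1))
replace slot 2: 2·(3+0) − (-4) = 10 → (3,10,0)
replace slot 3: 2·(3+10) − 0 = 26 → (3,10,26)
replace slot 1: 2·(10+26) − 3 = 69 → (69,10,26)
replace slot 2: 2·(69+26) − 10 = 180 → (69,180,26)

69,180,26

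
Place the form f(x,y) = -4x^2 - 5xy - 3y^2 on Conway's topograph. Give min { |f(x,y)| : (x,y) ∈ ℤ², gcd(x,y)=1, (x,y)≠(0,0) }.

translate: b→-3 (≡5 mod 8), so (4,5,3)→(4,-3,2)
flip: (4,-3,2)→(2,3,4)
translate: b→-1 (≡3 mod 4), so (2,3,4)→(2,-1,3)
reduced (well bottom): (2,-1,3) with a≤c, −a<b≤a
well minimum |f| = |-2| = 2 (negative-definite)

2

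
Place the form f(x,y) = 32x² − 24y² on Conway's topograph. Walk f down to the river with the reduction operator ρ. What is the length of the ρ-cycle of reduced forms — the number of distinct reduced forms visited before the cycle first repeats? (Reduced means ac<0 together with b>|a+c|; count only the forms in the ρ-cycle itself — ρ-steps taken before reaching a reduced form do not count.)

D = 3072, ⌊√D⌋ = 55
descent: ρ → (-24,48,8)  [lands on river]
river: ρ → (8,48,-24)
ρ-cycle length = 2 (tail of 1 descent step not counted)

2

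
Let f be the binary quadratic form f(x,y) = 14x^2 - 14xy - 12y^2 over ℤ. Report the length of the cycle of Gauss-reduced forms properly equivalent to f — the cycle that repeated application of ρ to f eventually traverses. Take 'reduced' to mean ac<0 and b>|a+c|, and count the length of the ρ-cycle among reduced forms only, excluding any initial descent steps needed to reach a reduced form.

D = 868, ⌊√D⌋ = 29
descent: ρ → (-12,14,14)  [lands on river]
river: ρ → (14,14,-12)
river: ρ → (-12,10,16)
river: ρ → (16,22,-6)
river: ρ → (-6,26,8)
river: ρ → (8,22,-12)
river: ρ → (-12,26,4)
river: ρ → (4,22,-24)
river: ρ → (-24,26,2)
river: ρ → (2,26,-24)
river: ρ → (-24,22,4)
river: ρ → (4,26,-12)
river: ρ → (-12,22,8)
river: ρ → (8,26,-6)
river: ρ → (-6,22,16)
river: ρ → (16,10,-12)
ρ-cycle length = 16 (tail of 1 descent step not counted)

16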